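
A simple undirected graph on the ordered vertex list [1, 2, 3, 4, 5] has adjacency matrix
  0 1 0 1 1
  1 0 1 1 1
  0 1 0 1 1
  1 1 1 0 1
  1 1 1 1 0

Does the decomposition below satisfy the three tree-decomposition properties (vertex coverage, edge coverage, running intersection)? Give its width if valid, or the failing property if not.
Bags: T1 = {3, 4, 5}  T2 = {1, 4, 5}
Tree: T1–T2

A tree decomposition must satisfy three properties: every vertex lies in some bag; for every edge, both endpoints lie together in some bag; and for every vertex, the bags containing it form a connected subtree. Here vertex 2 appears in no bag, so the decomposition is invalid.

No — vertex 2 appears in no bag.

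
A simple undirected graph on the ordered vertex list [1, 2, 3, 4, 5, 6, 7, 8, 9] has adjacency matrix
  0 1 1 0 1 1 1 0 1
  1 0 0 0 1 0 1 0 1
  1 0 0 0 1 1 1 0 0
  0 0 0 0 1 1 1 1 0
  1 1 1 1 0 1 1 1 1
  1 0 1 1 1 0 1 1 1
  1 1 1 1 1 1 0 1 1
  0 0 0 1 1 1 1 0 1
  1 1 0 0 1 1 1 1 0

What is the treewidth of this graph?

A width-4 tree decomposition is:
Bags: B1 = {1, 5, 6, 7, 9}  B2 = {5, 6, 7, 8, 9}  B3 = {4, 5, 6, 7, 8}  B4 = {1, 2, 5, 7, 9}  B5 = {1, 3, 5, 6, 7}
Tree: B1–B2, B2–B3, B1–B4, B1–B5
Every bag has size at most 5, so the width is 5 − 1 = 4 and tw(G) ≤ 4. On the other hand G contains the 5-clique {1, 2, 5, 7, 9}. A clique must lie in a single bag of any decomposition, so no decomposition can have width below 4. Combining the bounds, tw(G) = 4.

4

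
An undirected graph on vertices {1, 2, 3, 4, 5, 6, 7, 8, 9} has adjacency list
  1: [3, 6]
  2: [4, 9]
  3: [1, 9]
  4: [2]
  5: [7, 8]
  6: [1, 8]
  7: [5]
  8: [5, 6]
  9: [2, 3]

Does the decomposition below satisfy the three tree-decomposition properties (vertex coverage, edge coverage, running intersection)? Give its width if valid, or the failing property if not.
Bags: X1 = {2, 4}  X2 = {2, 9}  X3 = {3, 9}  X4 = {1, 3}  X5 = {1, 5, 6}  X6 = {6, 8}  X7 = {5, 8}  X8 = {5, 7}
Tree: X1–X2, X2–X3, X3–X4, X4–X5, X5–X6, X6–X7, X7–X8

A tree decomposition must satisfy three properties: every vertex lies in some bag; for every edge, both endpoints lie together in some bag; and for every vertex, the bags containing it form a connected subtree. Here bags containing vertex 5 are not connected in the tree, so the decomposition is invalid.

No — bags containing vertex 5 are not connected in the tree.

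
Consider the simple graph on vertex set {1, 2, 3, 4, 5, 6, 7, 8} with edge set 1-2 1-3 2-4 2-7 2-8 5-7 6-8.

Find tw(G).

A width-1 tree decomposition is:
Bags: B1 = {2, 7}  B2 = {1, 2}  B3 = {1, 3}  B4 = {2, 8}  B5 = {6, 8}  B6 = {5, 7}  B7 = {2, 4}
Tree: B1–B2, B2–B3, B1–B4, B4–B5, B1–B6, B2–B7
Each bag holds 2 vertices, so the decomposition has width 1, which upper-bounds the treewidth. Since G has at least one edge (e.g. 2–7), it is not an edgeless graph, so tw(G) ≥ 1. Combining the bounds, tw(G) = 1.

1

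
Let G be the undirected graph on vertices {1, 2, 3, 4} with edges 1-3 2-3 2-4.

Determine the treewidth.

1

A width-1 tree decomposition is:
Bags: B1 = {2, 4}  B2 = {2, 3}  B3 = {1, 3}
Tree: B1–B2, B2–B3
Each bag holds 2 vertices, so the decomposition has width 1, which upper-bounds the treewidth. Any graph with an edge has treewidth ≥ 1, and G has the edge 4–2. Hence tw(G) = 1 exactly.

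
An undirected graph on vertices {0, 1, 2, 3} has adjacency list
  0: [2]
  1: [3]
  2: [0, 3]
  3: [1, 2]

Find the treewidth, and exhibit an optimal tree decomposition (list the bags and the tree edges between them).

Each bag holds 2 vertices, so the decomposition has width 1, which upper-bounds the treewidth. Since G has at least one edge (e.g. 1–3), it is not an edgeless graph, so tw(G) ≥ 1. Therefore the treewidth is 1.

Treewidth 1.
One such decomposition:
Bags: B1 = {1, 3}  B2 = {2, 3}  B3 = {0, 2}
Tree: B1–B2, B2–B3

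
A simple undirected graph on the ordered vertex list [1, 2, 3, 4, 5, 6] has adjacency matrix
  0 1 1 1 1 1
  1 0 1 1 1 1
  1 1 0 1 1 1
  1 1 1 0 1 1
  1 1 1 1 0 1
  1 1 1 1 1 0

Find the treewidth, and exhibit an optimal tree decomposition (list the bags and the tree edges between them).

Treewidth 5.
One optimal decomposition is:
Bags: B1 = {1, 2, 3, 4, 5, 6}
Tree: (single bag)

A single bag containing all 6 vertices is trivially a valid decomposition of width 5. For the lower bound, the 6 vertices {1, 2, 3, 4, 5, 6} are pairwise adjacent, and any tree decomposition puts a clique entirely inside one bag — forcing width ≥ 5. The upper and lower bounds meet at 5, so that is the treewidth.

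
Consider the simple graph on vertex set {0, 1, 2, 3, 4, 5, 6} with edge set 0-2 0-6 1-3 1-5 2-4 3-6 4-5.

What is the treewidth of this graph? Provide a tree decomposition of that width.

Every bag has size at most 3, so the width is 3 − 1 = 2 and tw(G) ≤ 2. For the lower bound, G contains the cycle 4–2–0–6–3–1–5–4, so G is not a forest; only forests have treewidth ≤ 1, hence tw(G) ≥ 2. Therefore the treewidth is 2.

Treewidth 2.
One optimal decomposition is:
Bags: B1 = {0, 2, 4}  B2 = {0, 4, 6}  B3 = {3, 4, 6}  B4 = {1, 3, 4}  B5 = {1, 4, 5}
Tree: B1–B2, B2–B3, B3–B4, B4–B5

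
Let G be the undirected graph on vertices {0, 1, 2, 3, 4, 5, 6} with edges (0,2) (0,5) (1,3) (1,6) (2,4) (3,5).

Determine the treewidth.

A width-1 tree decomposition is:
Bags: B1 = {1, 6}  B2 = {1, 3}  B3 = {3, 5}  B4 = {0, 5}  B5 = {0, 2}  B6 = {2, 4}
Tree: B1–B2, B2–B3, B3–B4, B4–B5, B5–B6
The largest bag has 2 vertices, giving width 1; this decomposition certifies tw(G) ≤ 1. G has an edge, so its treewidth is at least 1. Combining the bounds, tw(G) = 1.

1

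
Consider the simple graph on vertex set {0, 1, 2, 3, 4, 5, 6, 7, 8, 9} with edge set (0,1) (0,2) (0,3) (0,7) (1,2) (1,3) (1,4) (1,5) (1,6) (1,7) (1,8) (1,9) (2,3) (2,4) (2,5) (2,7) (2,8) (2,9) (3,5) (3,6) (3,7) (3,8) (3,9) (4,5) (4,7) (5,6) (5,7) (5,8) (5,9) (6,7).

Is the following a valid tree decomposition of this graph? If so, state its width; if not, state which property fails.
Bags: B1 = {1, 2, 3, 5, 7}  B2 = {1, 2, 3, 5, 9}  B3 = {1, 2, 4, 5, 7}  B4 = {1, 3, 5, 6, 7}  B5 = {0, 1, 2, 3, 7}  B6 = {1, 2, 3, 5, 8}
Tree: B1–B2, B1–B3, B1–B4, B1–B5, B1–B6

Every vertex of G appears in some bag (union = {0, 1, 2, 3, 4, 5, 6, 7, 8, 9}); every edge is covered by a bag; and for each vertex v the set of bags containing v is connected in the bag tree. The decomposition is therefore valid. The largest bag has 5 vertices, so the width is 4.

Yes; width 4.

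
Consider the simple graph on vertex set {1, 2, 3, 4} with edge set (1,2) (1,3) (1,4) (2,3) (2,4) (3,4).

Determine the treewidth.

3

A width-3 tree decomposition is:
Bags: B1 = {1, 2, 3, 4}
Tree: (single bag)
With just one bag of size 4, the width is 4 − 1 = 3, so tw(G) ≤ 3. Conversely, {1, 2, 3, 4} is a clique of size 4, and the vertices of any clique must share a bag in every tree decomposition; so some bag has ≥ 4 vertices and tw(G) ≥ 3. Therefore the treewidth is 3.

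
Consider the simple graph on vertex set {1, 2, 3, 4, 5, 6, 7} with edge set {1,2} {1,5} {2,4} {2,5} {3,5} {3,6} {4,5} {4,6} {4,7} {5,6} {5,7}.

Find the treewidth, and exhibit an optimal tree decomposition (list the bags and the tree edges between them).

Treewidth 2.
Bags: B1 = {3, 5, 6}  B2 = {4, 5, 6}  B3 = {2, 4, 5}  B4 = {1, 2, 5}  B5 = {4, 5, 7}
Tree: B1–B2, B2–B3, B3–B4, B2–B5

The largest bag has 3 vertices, giving width 2; this decomposition certifies tw(G) ≤ 2. Conversely, {1, 2, 5} is a clique of size 3, and the vertices of any clique must share a bag in every tree decomposition; so some bag has ≥ 3 vertices and tw(G) ≥ 2. Hence tw(G) = 2 exactly.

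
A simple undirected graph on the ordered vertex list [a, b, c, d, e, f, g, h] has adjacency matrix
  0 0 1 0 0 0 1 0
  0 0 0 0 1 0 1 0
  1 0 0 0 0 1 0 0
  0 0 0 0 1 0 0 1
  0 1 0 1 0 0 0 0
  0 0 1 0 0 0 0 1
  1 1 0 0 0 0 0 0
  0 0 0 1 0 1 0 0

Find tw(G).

A width-2 tree decomposition is:
Bags: B1 = {a, c, g}  B2 = {b, c, g}  B3 = {b, c, e}  B4 = {c, d, e}  B5 = {c, d, h}  B6 = {c, f, h}
Tree: B1–B2, B2–B3, B3–B4, B4–B5, B5–B6
Each bag holds 3 vertices, so the decomposition has width 2, which upper-bounds the treewidth. For the lower bound, G contains the cycle c–a–g–b–e–d–h–f–c, so G is not a forest; only forests have treewidth ≤ 1, hence tw(G) ≥ 2. Therefore the treewidth is 2.

2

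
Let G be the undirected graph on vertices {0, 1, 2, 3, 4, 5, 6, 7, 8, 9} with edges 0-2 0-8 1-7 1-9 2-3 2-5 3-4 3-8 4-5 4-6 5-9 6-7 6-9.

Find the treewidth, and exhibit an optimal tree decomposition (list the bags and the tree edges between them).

The largest bag has 3 vertices, giving width 2; this decomposition certifies tw(G) ≤ 2. For the lower bound, G contains the cycle 0–8–3–2–0, so G is not a forest; only forests have treewidth ≤ 1, hence tw(G) ≥ 2. Combining the bounds, tw(G) = 2.

Treewidth 2.
Bags: B1 = {0, 2, 8}  B2 = {2, 3, 8}  B3 = {2, 3, 5}  B4 = {3, 4, 5}  B5 = {4, 5, 9}  B6 = {4, 6, 9}  B7 = {1, 6, 9}  B8 = {1, 6, 7}
Tree: B1–B2, B2–B3, B3–B4, B4–B5, B5–B6, B6–B7, B7–B8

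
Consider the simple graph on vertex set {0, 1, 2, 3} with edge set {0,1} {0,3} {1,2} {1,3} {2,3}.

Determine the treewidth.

2

A width-2 tree decomposition is:
Bags: B1 = {1, 2, 3}  B2 = {0, 1, 3}
Tree: B1–B2
Every bag has size at most 3, so the width is 3 − 1 = 2 and tw(G) ≤ 2. On the other hand G contains the 3-clique {0, 1, 3}. A clique must lie in a single bag of any decomposition, so no decomposition can have width below 2. Combining the bounds, tw(G) = 2.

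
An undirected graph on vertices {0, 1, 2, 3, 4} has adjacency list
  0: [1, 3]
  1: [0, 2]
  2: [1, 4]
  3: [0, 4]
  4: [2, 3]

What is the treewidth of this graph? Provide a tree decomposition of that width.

The largest bag has 3 vertices, giving width 2; this decomposition certifies tw(G) ≤ 2. Since 4–2–1–0–3–4 is a cycle in G, G is not acyclic. Forests are exactly the graphs of treewidth ≤ 1, so tw(G) ≥ 2. Hence tw(G) = 2 exactly.

Treewidth 2.
One optimal decomposition is:
Bags: B1 = {1, 2, 4}  B2 = {0, 1, 4}  B3 = {0, 3, 4}
Tree: B1–B2, B2–B3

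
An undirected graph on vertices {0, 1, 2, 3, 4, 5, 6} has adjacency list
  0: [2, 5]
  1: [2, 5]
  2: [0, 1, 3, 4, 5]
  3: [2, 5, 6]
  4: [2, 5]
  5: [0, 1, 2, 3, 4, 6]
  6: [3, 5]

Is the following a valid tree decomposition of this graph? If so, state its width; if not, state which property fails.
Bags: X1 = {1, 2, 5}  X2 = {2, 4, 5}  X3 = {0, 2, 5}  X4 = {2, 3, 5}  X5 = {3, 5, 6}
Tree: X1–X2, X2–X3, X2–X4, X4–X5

Checking the three conditions: (i) the bags cover all of {0, 1, 2, 3, 4, 5, 6}; (ii) for each edge, some bag contains both endpoints; (iii) the bags containing any fixed vertex form a subtree. All hold, so the decomposition is valid with width 3 − 1 = 2.

Yes; width 2.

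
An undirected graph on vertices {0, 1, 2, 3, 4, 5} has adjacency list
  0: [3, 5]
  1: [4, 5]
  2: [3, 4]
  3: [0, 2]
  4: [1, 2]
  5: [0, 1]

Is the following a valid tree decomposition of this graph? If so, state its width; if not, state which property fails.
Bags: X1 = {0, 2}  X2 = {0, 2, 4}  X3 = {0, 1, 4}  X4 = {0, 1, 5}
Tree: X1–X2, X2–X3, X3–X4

A tree decomposition must satisfy three properties: every vertex lies in some bag; for every edge, both endpoints lie together in some bag; and for every vertex, the bags containing it form a connected subtree. Here vertex 3 appears in no bag, so the decomposition is invalid.

No — vertex 3 appears in no bag.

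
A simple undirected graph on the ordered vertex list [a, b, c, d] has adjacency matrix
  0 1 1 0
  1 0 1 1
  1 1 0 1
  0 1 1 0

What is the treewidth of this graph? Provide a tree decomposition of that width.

The largest bag has 3 vertices, giving width 2; this decomposition certifies tw(G) ≤ 2. Conversely, {b, c, d} is a clique of size 3, and the vertices of any clique must share a bag in every tree decomposition; so some bag has ≥ 3 vertices and tw(G) ≥ 2. Combining the bounds, tw(G) = 2.

Treewidth 2.
Bags: B1 = {a, b, c}  B2 = {b, c, d}
Tree: B1–B2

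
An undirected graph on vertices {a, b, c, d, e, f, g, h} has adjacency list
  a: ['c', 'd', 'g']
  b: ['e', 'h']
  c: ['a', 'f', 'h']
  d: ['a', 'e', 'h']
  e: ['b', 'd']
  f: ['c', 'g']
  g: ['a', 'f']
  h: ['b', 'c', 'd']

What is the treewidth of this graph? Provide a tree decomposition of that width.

Each bag holds 3 vertices, so the decomposition has width 2, which upper-bounds the treewidth. Since b–e–d–h–b is a cycle in G, G is not acyclic. Forests are exactly the graphs of treewidth ≤ 1, so tw(G) ≥ 2. Therefore the treewidth is 2.

Treewidth 2.
One optimal decomposition is:
Bags: B1 = {b, e, h}  B2 = {d, e, h}  B3 = {c, d, h}  B4 = {a, c, d}  B5 = {a, c, f}  B6 = {a, f, g}
Tree: B1–B2, B2–B3, B3–B4, B4–B5, B5–B6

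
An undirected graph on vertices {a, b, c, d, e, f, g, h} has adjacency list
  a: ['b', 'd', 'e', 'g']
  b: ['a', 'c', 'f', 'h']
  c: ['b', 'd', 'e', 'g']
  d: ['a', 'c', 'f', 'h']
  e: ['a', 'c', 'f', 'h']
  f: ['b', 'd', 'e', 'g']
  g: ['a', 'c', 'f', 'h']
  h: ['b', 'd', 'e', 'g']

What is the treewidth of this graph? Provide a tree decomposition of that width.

Each bag holds 5 vertices, so the decomposition has width 4, which upper-bounds the treewidth. For the lower bound: the 5 vertex sets {c,g}, {b,f}, {a,e}, {d}, {h} are disjoint, each induces a connected subgraph, and every pair is joined by at least one edge of G. Contracting each set to a single vertex therefore yields K_{5} as a minor, and since treewidth is minor-monotone, tw(G) ≥ tw(K_{5}) = 4. The upper and lower bounds meet at 4, so that is the treewidth.

Treewidth 4.
Bags: B1 = {b, c, d, e, g}  B2 = {b, d, e, f, g}  B3 = {a, b, d, e, g}  B4 = {b, d, e, g, h}
Tree: B1–B2, B2–B3, B3–B4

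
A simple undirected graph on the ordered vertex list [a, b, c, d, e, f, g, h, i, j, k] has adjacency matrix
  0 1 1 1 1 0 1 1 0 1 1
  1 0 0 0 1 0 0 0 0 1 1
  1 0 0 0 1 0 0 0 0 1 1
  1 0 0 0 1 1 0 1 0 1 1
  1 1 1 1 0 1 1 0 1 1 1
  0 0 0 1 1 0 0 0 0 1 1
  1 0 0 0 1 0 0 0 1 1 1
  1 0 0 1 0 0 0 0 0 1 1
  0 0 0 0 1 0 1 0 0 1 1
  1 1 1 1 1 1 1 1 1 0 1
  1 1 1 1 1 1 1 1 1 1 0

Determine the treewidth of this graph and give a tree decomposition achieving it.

Treewidth 4.
One such decomposition:
Bags: B1 = {a, b, e, j, k}  B2 = {a, c, e, j, k}  B3 = {a, e, g, j, k}  B4 = {a, d, e, j, k}  B5 = {a, d, h, j, k}  B6 = {e, g, i, j, k}  B7 = {d, e, f, j, k}
Tree: B1–B2, B1–B3, B1–B4, B4–B5, B3–B6, B4–B7

Each bag holds 5 vertices, so the decomposition has width 4, which upper-bounds the treewidth. Conversely, {a, d, e, j, k} is a clique of size 5, and the vertices of any clique must share a bag in every tree decomposition; so some bag has ≥ 5 vertices and tw(G) ≥ 4. The upper and lower bounds meet at 4, so that is the treewidth.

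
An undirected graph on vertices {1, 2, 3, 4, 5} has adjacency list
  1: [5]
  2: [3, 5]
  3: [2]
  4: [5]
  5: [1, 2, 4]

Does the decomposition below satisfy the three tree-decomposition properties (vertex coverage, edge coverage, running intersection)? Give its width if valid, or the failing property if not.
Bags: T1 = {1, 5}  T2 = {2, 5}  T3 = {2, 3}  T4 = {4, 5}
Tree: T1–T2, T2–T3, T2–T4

Yes; width 1.

Vertex coverage: the bags together contain {1, 2, 3, 4, 5}, the full vertex set. Edge coverage: each edge of G has both endpoints in at least one bag. Running intersection: for every vertex, the bags containing it form a connected subtree. All three properties hold, so this is a valid tree decomposition of width max|bag| − 1 = 1, and hence tw(G) ≤ 1.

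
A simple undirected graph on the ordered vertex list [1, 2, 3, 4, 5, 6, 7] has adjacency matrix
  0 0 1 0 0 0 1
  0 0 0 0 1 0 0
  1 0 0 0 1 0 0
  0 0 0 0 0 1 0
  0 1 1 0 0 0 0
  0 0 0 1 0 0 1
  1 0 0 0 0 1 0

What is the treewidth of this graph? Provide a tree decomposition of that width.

The largest bag has 2 vertices, giving width 1; this decomposition certifies tw(G) ≤ 1. G has an edge, so its treewidth is at least 1. Hence tw(G) = 1 exactly.

Treewidth 1.
Bags: B1 = {4, 6}  B2 = {6, 7}  B3 = {1, 7}  B4 = {1, 3}  B5 = {3, 5}  B6 = {2, 5}
Tree: B1–B2, B2–B3, B3–B4, B4–B5, B5–B6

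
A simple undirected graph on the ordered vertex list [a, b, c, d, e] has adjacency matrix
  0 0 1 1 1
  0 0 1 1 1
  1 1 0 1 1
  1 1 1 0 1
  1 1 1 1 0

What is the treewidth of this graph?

3

A width-3 tree decomposition is:
Bags: B1 = {b, c, d, e}  B2 = {a, c, d, e}
Tree: B1–B2
The largest bag has 4 vertices, giving width 3; this decomposition certifies tw(G) ≤ 3. For the lower bound, the 4 vertices {a, c, d, e} are pairwise adjacent, and any tree decomposition puts a clique entirely inside one bag — forcing width ≥ 3. Therefore the treewidth is 3.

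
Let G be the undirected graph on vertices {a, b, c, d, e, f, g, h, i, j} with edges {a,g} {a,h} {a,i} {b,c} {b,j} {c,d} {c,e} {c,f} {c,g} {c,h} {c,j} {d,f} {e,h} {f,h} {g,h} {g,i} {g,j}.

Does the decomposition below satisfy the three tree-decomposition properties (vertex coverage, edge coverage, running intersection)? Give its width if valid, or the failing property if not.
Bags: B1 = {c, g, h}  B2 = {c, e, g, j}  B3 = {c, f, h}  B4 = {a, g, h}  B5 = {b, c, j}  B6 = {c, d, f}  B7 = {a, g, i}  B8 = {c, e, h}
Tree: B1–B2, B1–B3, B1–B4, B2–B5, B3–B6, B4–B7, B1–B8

No — bags containing vertex e are not connected in the tree.

A tree decomposition must satisfy three properties: every vertex lies in some bag; for every edge, both endpoints lie together in some bag; and for every vertex, the bags containing it form a connected subtree. Here bags containing vertex e are not connected in the tree, so the decomposition is invalid.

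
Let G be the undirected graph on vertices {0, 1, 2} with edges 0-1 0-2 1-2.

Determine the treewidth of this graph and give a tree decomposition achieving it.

Treewidth 2.
One optimal decomposition is:
Bags: B1 = {0, 1, 2}
Tree: (single bag)

A single bag containing all 3 vertices is trivially a valid decomposition of width 2. For the lower bound, the 3 vertices {0, 1, 2} are pairwise adjacent, and any tree decomposition puts a clique entirely inside one bag — forcing width ≥ 2. Combining the bounds, tw(G) = 2.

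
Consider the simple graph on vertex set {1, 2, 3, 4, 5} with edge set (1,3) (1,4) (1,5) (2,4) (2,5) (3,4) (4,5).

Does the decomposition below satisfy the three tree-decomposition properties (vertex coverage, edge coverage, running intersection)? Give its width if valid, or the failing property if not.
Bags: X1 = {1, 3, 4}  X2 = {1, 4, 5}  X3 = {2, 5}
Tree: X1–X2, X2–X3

No — edge (4,2) lies in no bag.

A tree decomposition must satisfy three properties: every vertex lies in some bag; for every edge, both endpoints lie together in some bag; and for every vertex, the bags containing it form a connected subtree. Here edge (4,2) lies in no bag, so the decomposition is invalid.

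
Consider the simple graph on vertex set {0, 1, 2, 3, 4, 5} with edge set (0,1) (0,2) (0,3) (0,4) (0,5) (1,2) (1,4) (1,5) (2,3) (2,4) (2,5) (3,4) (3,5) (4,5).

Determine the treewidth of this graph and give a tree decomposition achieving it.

The largest bag has 5 vertices, giving width 4; this decomposition certifies tw(G) ≤ 4. For the lower bound, the 5 vertices {0, 1, 2, 4, 5} are pairwise adjacent, and any tree decomposition puts a clique entirely inside one bag — forcing width ≥ 4. Hence tw(G) = 4 exactly.

Treewidth 4.
One optimal decomposition is:
Bags: B1 = {0, 1, 2, 4, 5}  B2 = {0, 2, 3, 4, 5}
Tree: B1–B2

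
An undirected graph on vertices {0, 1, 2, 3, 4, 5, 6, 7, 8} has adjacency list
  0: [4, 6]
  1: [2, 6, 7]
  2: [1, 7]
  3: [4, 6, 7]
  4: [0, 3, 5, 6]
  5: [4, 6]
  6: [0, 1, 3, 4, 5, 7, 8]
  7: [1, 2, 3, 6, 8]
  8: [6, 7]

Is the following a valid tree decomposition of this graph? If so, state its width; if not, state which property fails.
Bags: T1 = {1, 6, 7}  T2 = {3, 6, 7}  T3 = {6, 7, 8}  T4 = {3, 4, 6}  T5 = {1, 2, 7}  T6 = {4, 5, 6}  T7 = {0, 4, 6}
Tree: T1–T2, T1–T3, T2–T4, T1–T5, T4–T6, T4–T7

Yes; width 2.

Checking the three conditions: (i) the bags cover all of {0, 1, 2, 3, 4, 5, 6, 7, 8}; (ii) for each edge, some bag contains both endpoints; (iii) the bags containing any fixed vertex form a subtree. All hold, so the decomposition is valid with width 3 − 1 = 2.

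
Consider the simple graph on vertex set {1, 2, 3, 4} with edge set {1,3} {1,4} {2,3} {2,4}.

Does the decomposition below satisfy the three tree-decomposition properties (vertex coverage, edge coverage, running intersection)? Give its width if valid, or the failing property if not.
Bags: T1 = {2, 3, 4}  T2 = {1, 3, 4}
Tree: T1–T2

Checking the three conditions: (i) the bags cover all of {1, 2, 3, 4}; (ii) for each edge, some bag contains both endpoints; (iii) the bags containing any fixed vertex form a subtree. All hold, so the decomposition is valid with width 3 − 1 = 2.

Yes; width 2.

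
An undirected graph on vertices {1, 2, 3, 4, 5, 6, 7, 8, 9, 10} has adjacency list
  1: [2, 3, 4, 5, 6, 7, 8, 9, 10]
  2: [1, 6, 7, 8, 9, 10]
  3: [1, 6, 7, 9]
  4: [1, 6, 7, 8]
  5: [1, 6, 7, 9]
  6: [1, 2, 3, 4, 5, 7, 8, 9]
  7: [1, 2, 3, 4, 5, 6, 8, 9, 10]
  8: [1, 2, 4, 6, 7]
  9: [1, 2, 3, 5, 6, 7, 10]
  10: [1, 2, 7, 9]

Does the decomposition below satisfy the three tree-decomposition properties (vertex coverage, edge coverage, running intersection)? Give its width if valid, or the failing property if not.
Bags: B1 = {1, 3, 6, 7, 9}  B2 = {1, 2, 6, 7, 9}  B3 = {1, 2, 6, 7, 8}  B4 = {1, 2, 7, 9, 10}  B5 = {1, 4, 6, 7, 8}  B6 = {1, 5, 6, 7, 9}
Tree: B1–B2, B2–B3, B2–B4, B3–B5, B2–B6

Vertex coverage: the bags together contain {1, 2, 3, 4, 5, 6, 7, 8, 9, 10}, the full vertex set. Edge coverage: each edge of G has both endpoints in at least one bag. Running intersection: for every vertex, the bags containing it form a connected subtree. All three properties hold, so this is a valid tree decomposition of width max|bag| − 1 = 4, and hence tw(G) ≤ 4.

Yes; width 4.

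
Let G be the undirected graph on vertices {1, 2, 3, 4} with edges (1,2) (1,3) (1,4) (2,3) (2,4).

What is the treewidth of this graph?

A width-2 tree decomposition is:
Bags: B1 = {1, 2, 4}  B2 = {1, 2, 3}
Tree: B1–B2
Each bag holds 3 vertices, so the decomposition has width 2, which upper-bounds the treewidth. For the lower bound, the 3 vertices {1, 2, 3} are pairwise adjacent, and any tree decomposition puts a clique entirely inside one bag — forcing width ≥ 2. Therefore the treewidth is 2.

2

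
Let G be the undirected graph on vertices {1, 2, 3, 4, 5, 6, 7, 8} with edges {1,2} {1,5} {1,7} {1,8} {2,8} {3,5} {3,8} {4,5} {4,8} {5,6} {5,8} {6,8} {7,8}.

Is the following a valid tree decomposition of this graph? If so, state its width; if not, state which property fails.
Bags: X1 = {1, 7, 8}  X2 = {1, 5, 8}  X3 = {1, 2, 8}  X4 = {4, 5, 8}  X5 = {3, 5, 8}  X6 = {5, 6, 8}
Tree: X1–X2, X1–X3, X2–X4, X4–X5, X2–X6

Yes; width 2.

Every vertex of G appears in some bag (union = {1, 2, 3, 4, 5, 6, 7, 8}); every edge is covered by a bag; and for each vertex v the set of bags containing v is connected in the bag tree. The decomposition is therefore valid. The largest bag has 3 vertices, so the width is 2.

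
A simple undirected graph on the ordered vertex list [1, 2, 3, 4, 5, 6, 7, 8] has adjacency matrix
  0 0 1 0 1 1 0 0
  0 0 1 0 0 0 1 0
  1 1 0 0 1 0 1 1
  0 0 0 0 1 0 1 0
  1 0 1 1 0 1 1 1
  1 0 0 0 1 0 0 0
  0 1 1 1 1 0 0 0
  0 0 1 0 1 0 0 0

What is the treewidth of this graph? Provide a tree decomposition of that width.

The largest bag has 3 vertices, giving width 2; this decomposition certifies tw(G) ≤ 2. Conversely, {2, 3, 7} is a clique of size 3, and the vertices of any clique must share a bag in every tree decomposition; so some bag has ≥ 3 vertices and tw(G) ≥ 2. Combining the bounds, tw(G) = 2.

Treewidth 2.
One optimal decomposition is:
Bags: B1 = {1, 3, 5}  B2 = {3, 5, 8}  B3 = {3, 5, 7}  B4 = {1, 5, 6}  B5 = {4, 5, 7}  B6 = {2, 3, 7}
Tree: B1–B2, B2–B3, B1–B4, B3–B5, B3–B6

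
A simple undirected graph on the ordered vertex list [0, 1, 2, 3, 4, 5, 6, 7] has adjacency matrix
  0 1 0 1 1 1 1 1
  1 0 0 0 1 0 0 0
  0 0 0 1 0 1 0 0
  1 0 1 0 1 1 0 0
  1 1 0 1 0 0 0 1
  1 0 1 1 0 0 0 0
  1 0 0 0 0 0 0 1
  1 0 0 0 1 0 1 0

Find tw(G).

A width-2 tree decomposition is:
Bags: B1 = {0, 4, 7}  B2 = {0, 6, 7}  B3 = {0, 3, 4}  B4 = {0, 3, 5}  B5 = {0, 1, 4}  B6 = {2, 3, 5}
Tree: B1–B2, B1–B3, B3–B4, B1–B5, B4–B6
Each bag holds 3 vertices, so the decomposition has width 2, which upper-bounds the treewidth. Conversely, {0, 1, 4} is a clique of size 3, and the vertices of any clique must share a bag in every tree decomposition; so some bag has ≥ 3 vertices and tw(G) ≥ 2. Therefore the treewidth is 2.

2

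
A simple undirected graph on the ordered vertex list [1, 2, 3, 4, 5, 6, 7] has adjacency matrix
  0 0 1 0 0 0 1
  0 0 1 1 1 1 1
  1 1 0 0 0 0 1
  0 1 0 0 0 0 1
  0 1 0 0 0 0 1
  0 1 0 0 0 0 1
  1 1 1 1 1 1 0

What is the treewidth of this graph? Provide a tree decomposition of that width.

The largest bag has 3 vertices, giving width 2; this decomposition certifies tw(G) ≤ 2. On the other hand G contains the 3-clique {1, 3, 7}. A clique must lie in a single bag of any decomposition, so no decomposition can have width below 2. Therefore the treewidth is 2.

Treewidth 2.
Bags: B1 = {2, 3, 7}  B2 = {2, 5, 7}  B3 = {1, 3, 7}  B4 = {2, 4, 7}  B5 = {2, 6, 7}
Tree: B1–B2, B1–B3, B2–B4, B4–B5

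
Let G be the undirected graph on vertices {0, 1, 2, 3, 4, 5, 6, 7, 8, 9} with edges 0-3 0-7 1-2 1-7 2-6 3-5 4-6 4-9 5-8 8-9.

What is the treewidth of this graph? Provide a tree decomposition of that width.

Treewidth 2.
One optimal decomposition is:
Bags: B1 = {1, 2, 7}  B2 = {0, 2, 7}  B3 = {0, 2, 3}  B4 = {2, 3, 5}  B5 = {2, 5, 8}  B6 = {2, 8, 9}  B7 = {2, 4, 9}  B8 = {2, 4, 6}
Tree: B1–B2, B2–B3, B3–B4, B4–B5, B5–B6, B6–B7, B7–B8

The largest bag has 3 vertices, giving width 2; this decomposition certifies tw(G) ≤ 2. The edges 2–1–7–0–3–5–8–9–4–6–2 form a cycle, so G is not a tree and its treewidth is at least 2. The upper and lower bounds meet at 2, so that is the treewidth.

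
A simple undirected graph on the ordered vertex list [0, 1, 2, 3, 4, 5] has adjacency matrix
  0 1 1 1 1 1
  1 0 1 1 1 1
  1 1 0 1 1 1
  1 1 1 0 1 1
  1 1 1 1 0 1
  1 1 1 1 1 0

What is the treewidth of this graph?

5

A width-5 tree decomposition is:
Bags: B1 = {0, 1, 2, 3, 4, 5}
Tree: (single bag)
With just one bag of size 6, the width is 6 − 1 = 5, so tw(G) ≤ 5. On the other hand G contains the 6-clique {0, 1, 2, 3, 4, 5}. A clique must lie in a single bag of any decomposition, so no decomposition can have width below 5. Hence tw(G) = 5 exactly.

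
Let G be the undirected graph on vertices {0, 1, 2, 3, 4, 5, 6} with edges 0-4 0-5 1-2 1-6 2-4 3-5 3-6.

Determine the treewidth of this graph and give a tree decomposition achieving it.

Treewidth 2.
Bags: B1 = {0, 2, 4}  B2 = {0, 2, 5}  B3 = {2, 3, 5}  B4 = {2, 3, 6}  B5 = {1, 2, 6}
Tree: B1–B2, B2–B3, B3–B4, B4–B5

The largest bag has 3 vertices, giving width 2; this decomposition certifies tw(G) ≤ 2. The edges 2–4–0–5–3–6–1–2 form a cycle, so G is not a tree and its treewidth is at least 2. Therefore the treewidth is 2.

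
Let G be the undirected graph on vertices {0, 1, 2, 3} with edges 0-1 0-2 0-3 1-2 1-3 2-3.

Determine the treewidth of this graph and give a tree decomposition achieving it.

With just one bag of size 4, the width is 4 − 1 = 3, so tw(G) ≤ 3. On the other hand G contains the 4-clique {0, 1, 2, 3}. A clique must lie in a single bag of any decomposition, so no decomposition can have width below 3. Hence tw(G) = 3 exactly.

Treewidth 3.
Bags: B1 = {0, 1, 2, 3}
Tree: (single bag)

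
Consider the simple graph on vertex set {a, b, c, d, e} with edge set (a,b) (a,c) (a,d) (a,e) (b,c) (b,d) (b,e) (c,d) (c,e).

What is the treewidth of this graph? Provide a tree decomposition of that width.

Every bag has size at most 4, so the width is 4 − 1 = 3 and tw(G) ≤ 3. Conversely, {a, b, c, d} is a clique of size 4, and the vertices of any clique must share a bag in every tree decomposition; so some bag has ≥ 4 vertices and tw(G) ≥ 3. Hence tw(G) = 3 exactly.

Treewidth 3.
One optimal decomposition is:
Bags: B1 = {a, b, c, e}  B2 = {a, b, c, d}
Tree: B1–B2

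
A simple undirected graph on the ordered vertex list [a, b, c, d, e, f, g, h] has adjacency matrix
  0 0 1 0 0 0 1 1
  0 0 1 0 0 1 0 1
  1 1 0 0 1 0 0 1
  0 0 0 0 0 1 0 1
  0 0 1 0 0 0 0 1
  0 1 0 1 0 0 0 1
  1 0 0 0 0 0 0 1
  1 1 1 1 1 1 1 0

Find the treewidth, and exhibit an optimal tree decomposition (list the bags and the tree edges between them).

Each bag holds 3 vertices, so the decomposition has width 2, which upper-bounds the treewidth. Conversely, {d, f, h} is a clique of size 3, and the vertices of any clique must share a bag in every tree decomposition; so some bag has ≥ 3 vertices and tw(G) ≥ 2. The upper and lower bounds meet at 2, so that is the treewidth.

Treewidth 2.
Bags: B1 = {a, c, h}  B2 = {b, c, h}  B3 = {b, f, h}  B4 = {a, g, h}  B5 = {d, f, h}  B6 = {c, e, h}
Tree: B1–B2, B2–B3, B1–B4, B3–B5, B2–B6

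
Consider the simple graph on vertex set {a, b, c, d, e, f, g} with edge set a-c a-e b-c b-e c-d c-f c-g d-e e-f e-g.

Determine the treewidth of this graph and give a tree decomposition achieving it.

The largest bag has 3 vertices, giving width 2; this decomposition certifies tw(G) ≤ 2. Since c–f–e–d–c is a cycle in G, G is not acyclic. Forests are exactly the graphs of treewidth ≤ 1, so tw(G) ≥ 2. Therefore the treewidth is 2.

Treewidth 2.
One optimal decomposition is:
Bags: B1 = {c, e, f}  B2 = {c, d, e}  B3 = {a, c, e}  B4 = {c, e, g}  B5 = {b, c, e}
Tree: B1–B2, B2–B3, B3–B4, B4–B5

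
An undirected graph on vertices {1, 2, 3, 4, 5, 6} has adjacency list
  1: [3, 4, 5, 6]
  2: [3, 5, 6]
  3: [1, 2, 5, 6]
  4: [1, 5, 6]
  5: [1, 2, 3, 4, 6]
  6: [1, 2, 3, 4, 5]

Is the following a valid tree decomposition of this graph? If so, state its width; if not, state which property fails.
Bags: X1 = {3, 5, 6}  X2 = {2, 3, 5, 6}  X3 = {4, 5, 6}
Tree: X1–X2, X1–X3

A tree decomposition must satisfy three properties: every vertex lies in some bag; for every edge, both endpoints lie together in some bag; and for every vertex, the bags containing it form a connected subtree. Here vertex 1 appears in no bag, so the decomposition is invalid.

No — vertex 1 appears in no bag.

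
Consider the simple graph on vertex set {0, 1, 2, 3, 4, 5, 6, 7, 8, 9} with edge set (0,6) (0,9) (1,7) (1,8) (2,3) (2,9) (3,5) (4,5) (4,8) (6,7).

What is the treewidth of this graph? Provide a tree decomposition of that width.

Treewidth 2.
One optimal decomposition is:
Bags: B1 = {2, 3, 5}  B2 = {2, 5, 9}  B3 = {0, 5, 9}  B4 = {0, 5, 6}  B5 = {5, 6, 7}  B6 = {1, 5, 7}  B7 = {1, 5, 8}  B8 = {4, 5, 8}
Tree: B1–B2, B2–B3, B3–B4, B4–B5, B5–B6, B6–B7, B7–B8

Each bag holds 3 vertices, so the decomposition has width 2, which upper-bounds the treewidth. Since 5–3–2–9–0–6–7–1–8–4–5 is a cycle in G, G is not acyclic. Forests are exactly the graphs of treewidth ≤ 1, so tw(G) ≥ 2. The upper and lower bounds meet at 2, so that is the treewidth.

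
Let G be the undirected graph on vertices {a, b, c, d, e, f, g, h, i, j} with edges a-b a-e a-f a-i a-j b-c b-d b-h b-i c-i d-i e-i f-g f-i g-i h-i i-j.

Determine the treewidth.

A width-2 tree decomposition is:
Bags: B1 = {a, b, i}  B2 = {a, e, i}  B3 = {a, f, i}  B4 = {f, g, i}  B5 = {b, h, i}  B6 = {b, d, i}  B7 = {b, c, i}  B8 = {a, i, j}
Tree: B1–B2, B2–B3, B3–B4, B1–B5, B1–B6, B6–B7, B1–B8
The largest bag has 3 vertices, giving width 2; this decomposition certifies tw(G) ≤ 2. On the other hand G contains the 3-clique {f, g, i}. A clique must lie in a single bag of any decomposition, so no decomposition can have width below 2. Therefore the treewidth is 2.

2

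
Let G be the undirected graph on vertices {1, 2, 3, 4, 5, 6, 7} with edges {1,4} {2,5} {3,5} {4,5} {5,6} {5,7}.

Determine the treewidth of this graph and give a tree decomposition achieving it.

The largest bag has 2 vertices, giving width 1; this decomposition certifies tw(G) ≤ 1. G has an edge, so its treewidth is at least 1. Combining the bounds, tw(G) = 1.

Treewidth 1.
One such decomposition:
Bags: B1 = {3, 5}  B2 = {5, 6}  B3 = {4, 5}  B4 = {1, 4}  B5 = {5, 7}  B6 = {2, 5}
Tree: B1–B2, B2–B3, B3–B4, B1–B5, B2–B6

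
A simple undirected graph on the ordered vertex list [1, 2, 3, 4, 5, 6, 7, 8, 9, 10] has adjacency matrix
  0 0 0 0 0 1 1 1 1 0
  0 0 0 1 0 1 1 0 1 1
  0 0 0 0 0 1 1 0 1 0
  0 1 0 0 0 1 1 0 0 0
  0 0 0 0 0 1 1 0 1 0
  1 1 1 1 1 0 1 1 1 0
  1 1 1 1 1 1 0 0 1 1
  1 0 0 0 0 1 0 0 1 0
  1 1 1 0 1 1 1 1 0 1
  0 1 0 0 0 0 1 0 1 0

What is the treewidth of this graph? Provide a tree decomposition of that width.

Treewidth 3.
One such decomposition:
Bags: B1 = {1, 6, 7, 9}  B2 = {3, 6, 7, 9}  B3 = {5, 6, 7, 9}  B4 = {2, 6, 7, 9}  B5 = {2, 7, 9, 10}  B6 = {1, 6, 8, 9}  B7 = {2, 4, 6, 7}
Tree: B1–B2, B2–B3, B3–B4, B4–B5, B1–B6, B4–B7

The largest bag has 4 vertices, giving width 3; this decomposition certifies tw(G) ≤ 3. For the lower bound, the 4 vertices {2, 7, 9, 10} are pairwise adjacent, and any tree decomposition puts a clique entirely inside one bag — forcing width ≥ 3. Hence tw(G) = 3 exactly.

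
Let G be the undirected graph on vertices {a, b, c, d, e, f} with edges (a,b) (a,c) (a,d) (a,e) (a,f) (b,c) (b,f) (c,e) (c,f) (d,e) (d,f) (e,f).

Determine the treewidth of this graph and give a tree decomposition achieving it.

The largest bag has 4 vertices, giving width 3; this decomposition certifies tw(G) ≤ 3. On the other hand G contains the 4-clique {a, d, e, f}. A clique must lie in a single bag of any decomposition, so no decomposition can have width below 3. Combining the bounds, tw(G) = 3.

Treewidth 3.
One optimal decomposition is:
Bags: B1 = {a, b, c, f}  B2 = {a, c, e, f}  B3 = {a, d, e, f}
Tree: B1–B2, B2–B3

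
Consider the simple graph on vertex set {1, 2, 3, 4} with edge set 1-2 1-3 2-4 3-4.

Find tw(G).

A width-2 tree decomposition is:
Bags: B1 = {1, 2, 4}  B2 = {1, 3, 4}
Tree: B1–B2
The largest bag has 3 vertices, giving width 2; this decomposition certifies tw(G) ≤ 2. For the lower bound, G contains the cycle 4–2–1–3–4, so G is not a forest; only forests have treewidth ≤ 1, hence tw(G) ≥ 2. The upper and lower bounds meet at 2, so that is the treewidth.

2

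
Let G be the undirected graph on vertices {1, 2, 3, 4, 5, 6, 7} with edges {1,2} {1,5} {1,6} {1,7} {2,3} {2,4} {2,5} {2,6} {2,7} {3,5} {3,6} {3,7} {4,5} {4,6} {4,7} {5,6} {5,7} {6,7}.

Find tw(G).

A width-4 tree decomposition is:
Bags: B1 = {2, 4, 5, 6, 7}  B2 = {2, 3, 5, 6, 7}  B3 = {1, 2, 5, 6, 7}
Tree: B1–B2, B1–B3
Each bag holds 5 vertices, so the decomposition has width 4, which upper-bounds the treewidth. Conversely, {1, 2, 5, 6, 7} is a clique of size 5, and the vertices of any clique must share a bag in every tree decomposition; so some bag has ≥ 5 vertices and tw(G) ≥ 4. The upper and lower bounds meet at 4, so that is the treewidth.

4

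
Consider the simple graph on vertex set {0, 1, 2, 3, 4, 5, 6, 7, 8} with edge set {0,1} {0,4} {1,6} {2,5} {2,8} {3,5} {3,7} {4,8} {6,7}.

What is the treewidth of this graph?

2

A width-2 tree decomposition is:
Bags: B1 = {2, 5, 8}  B2 = {3, 5, 8}  B3 = {3, 7, 8}  B4 = {6, 7, 8}  B5 = {1, 6, 8}  B6 = {0, 1, 8}  B7 = {0, 4, 8}
Tree: B1–B2, B2–B3, B3–B4, B4–B5, B5–B6, B6–B7
The largest bag has 3 vertices, giving width 2; this decomposition certifies tw(G) ≤ 2. For the lower bound, G contains the cycle 8–2–5–3–7–6–1–0–4–8, so G is not a forest; only forests have treewidth ≤ 1, hence tw(G) ≥ 2. Combining the bounds, tw(G) = 2.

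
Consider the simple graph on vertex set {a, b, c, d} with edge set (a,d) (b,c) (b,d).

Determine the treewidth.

1

A width-1 tree decomposition is:
Bags: B1 = {a, d}  B2 = {b, d}  B3 = {b, c}
Tree: B1–B2, B2–B3
Every bag has size at most 2, so the width is 2 − 1 = 1 and tw(G) ≤ 1. G has an edge, so its treewidth is at least 1. Hence tw(G) = 1 exactly.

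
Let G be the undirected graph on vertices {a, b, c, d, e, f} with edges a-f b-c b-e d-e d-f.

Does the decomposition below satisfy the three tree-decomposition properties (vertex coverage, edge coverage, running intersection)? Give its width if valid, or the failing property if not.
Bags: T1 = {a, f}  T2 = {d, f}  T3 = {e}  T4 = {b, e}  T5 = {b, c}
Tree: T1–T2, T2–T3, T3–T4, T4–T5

No — edge (d,e) lies in no bag.

A tree decomposition must satisfy three properties: every vertex lies in some bag; for every edge, both endpoints lie together in some bag; and for every vertex, the bags containing it form a connected subtree. Here edge (d,e) lies in no bag, so the decomposition is invalid.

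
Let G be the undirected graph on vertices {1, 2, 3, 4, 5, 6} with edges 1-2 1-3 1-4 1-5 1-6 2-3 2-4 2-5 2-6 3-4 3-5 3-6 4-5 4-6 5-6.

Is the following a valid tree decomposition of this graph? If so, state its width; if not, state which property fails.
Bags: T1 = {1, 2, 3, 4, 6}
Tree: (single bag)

No — vertex 5 appears in no bag.

A tree decomposition must satisfy three properties: every vertex lies in some bag; for every edge, both endpoints lie together in some bag; and for every vertex, the bags containing it form a connected subtree. Here vertex 5 appears in no bag, so the decomposition is invalid.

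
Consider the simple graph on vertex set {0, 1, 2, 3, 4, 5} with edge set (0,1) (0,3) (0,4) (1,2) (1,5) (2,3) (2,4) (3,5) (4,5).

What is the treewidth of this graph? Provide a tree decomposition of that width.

Treewidth 3.
Bags: B1 = {0, 2, 4, 5}  B2 = {0, 2, 3, 5}  B3 = {0, 1, 2, 5}
Tree: B1–B2, B2–B3

The largest bag has 4 vertices, giving width 3; this decomposition certifies tw(G) ≤ 3. For the lower bound: the 4 vertex sets {4,5}, {0,3}, {2}, {1} are disjoint, each induces a connected subgraph, and every pair is joined by at least one edge of G. Contracting each set to a single vertex therefore yields K_{4} as a minor, and since treewidth is minor-monotone, tw(G) ≥ tw(K_{4}) = 3. Therefore the treewidth is 3.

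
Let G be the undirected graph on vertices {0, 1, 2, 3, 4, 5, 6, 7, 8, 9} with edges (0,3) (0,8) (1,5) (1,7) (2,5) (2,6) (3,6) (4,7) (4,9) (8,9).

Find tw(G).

A width-2 tree decomposition is:
Bags: B1 = {1, 4, 7}  B2 = {1, 4, 5}  B3 = {2, 4, 5}  B4 = {2, 4, 6}  B5 = {3, 4, 6}  B6 = {0, 3, 4}  B7 = {0, 4, 8}  B8 = {4, 8, 9}
Tree: B1–B2, B2–B3, B3–B4, B4–B5, B5–B6, B6–B7, B7–B8
Each bag holds 3 vertices, so the decomposition has width 2, which upper-bounds the treewidth. Since 4–7–1–5–2–6–3–0–8–9–4 is a cycle in G, G is not acyclic. Forests are exactly the graphs of treewidth ≤ 1, so tw(G) ≥ 2. Therefore the treewidth is 2.

2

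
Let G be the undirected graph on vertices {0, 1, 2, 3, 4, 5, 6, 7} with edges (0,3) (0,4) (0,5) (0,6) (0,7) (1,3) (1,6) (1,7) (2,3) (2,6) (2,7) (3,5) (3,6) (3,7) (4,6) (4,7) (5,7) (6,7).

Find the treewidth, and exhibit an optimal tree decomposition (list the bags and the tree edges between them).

Treewidth 3.
One such decomposition:
Bags: B1 = {0, 3, 6, 7}  B2 = {0, 4, 6, 7}  B3 = {1, 3, 6, 7}  B4 = {2, 3, 6, 7}  B5 = {0, 3, 5, 7}
Tree: B1–B2, B1–B3, B3–B4, B1–B5

Every bag has size at most 4, so the width is 4 − 1 = 3 and tw(G) ≤ 3. On the other hand G contains the 4-clique {0, 3, 5, 7}. A clique must lie in a single bag of any decomposition, so no decomposition can have width below 3. Therefore the treewidth is 3.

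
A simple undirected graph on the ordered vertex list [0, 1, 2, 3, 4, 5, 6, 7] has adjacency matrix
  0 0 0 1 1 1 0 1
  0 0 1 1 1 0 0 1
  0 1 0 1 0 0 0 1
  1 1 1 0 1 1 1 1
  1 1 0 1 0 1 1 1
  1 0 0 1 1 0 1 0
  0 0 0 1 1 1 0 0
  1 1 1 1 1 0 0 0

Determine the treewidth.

3

A width-3 tree decomposition is:
Bags: B1 = {1, 3, 4, 7}  B2 = {0, 3, 4, 7}  B3 = {0, 3, 4, 5}  B4 = {1, 2, 3, 7}  B5 = {3, 4, 5, 6}
Tree: B1–B2, B2–B3, B1–B4, B3–B5
Each bag holds 4 vertices, so the decomposition has width 3, which upper-bounds the treewidth. Conversely, {1, 2, 3, 7} is a clique of size 4, and the vertices of any clique must share a bag in every tree decomposition; so some bag has ≥ 4 vertices and tw(G) ≥ 3. Combining the bounds, tw(G) = 3.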